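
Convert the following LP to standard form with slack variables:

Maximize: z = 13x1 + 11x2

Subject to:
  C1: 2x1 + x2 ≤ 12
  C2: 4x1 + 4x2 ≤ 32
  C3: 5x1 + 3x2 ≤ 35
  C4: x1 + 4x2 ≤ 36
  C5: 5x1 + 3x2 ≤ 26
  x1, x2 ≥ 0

max z = 13x1 + 11x2

s.t.
  2x1 + x2 + s1 = 12
  4x1 + 4x2 + s2 = 32
  5x1 + 3x2 + s3 = 35
  x1 + 4x2 + s4 = 36
  5x1 + 3x2 + s5 = 26
  x1, x2, s1, s2, s3, s4, s5 ≥ 0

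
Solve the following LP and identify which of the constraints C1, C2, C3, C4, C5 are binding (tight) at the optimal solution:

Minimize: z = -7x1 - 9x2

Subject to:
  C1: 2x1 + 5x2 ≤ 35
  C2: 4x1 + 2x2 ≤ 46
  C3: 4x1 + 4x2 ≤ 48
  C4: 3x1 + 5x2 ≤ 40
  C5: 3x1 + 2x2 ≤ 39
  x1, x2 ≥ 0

At x1 = 10, x2 = 2, compute slack b - a·x for each constraint:
  C1: 35 − 30 = 5  (slack)
  C2: 46 − 44 = 2  (slack)
  C3: 48 − 48 = 0  (binding)
  C4: 40 − 40 = 0  (binding)
  C5: 39 − 34 = 5  (slack)

Optimal: x1 = 10, x2 = 2
Binding: C3, C4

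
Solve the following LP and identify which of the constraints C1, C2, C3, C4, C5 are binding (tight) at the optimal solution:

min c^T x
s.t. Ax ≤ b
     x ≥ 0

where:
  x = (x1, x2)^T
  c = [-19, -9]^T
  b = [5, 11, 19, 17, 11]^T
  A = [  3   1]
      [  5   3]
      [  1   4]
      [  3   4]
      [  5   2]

At x1 = 1, x2 = 2, compute slack b - a·x for each constraint:
  C1: 5 − 5 = 0  (binding)
  C2: 11 − 11 = 0  (binding)
  C3: 19 − 9 = 10  (slack)
  C4: 17 − 11 = 6  (slack)
  C5: 11 − 9 = 2  (slack)

Optimal: x1 = 1, x2 = 2
Binding: C1, C2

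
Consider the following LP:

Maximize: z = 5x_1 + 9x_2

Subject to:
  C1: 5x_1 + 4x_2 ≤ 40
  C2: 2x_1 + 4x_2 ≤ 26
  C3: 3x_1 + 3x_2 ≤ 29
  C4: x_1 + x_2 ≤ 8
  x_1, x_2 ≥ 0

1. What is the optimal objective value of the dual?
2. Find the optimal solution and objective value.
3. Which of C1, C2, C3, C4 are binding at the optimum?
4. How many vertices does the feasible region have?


1. 60
2. x_1 = 3, x_2 = 5, z = 60
3. C2, C4
4. 4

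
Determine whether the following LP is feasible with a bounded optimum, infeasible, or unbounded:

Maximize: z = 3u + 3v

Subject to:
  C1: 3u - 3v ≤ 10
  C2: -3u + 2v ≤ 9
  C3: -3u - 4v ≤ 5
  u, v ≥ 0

Unbounded (objective can increase without bound)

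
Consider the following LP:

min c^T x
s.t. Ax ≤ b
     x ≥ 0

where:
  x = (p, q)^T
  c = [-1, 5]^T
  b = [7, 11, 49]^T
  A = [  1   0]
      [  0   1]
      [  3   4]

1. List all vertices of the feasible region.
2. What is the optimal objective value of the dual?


1. (0, 0), (7, 0), (7, 7), (1.667, 11), (0, 11)
2. -7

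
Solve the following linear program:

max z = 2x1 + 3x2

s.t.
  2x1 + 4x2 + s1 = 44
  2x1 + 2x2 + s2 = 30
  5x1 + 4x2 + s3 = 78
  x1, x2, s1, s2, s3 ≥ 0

Evaluate the objective at each vertex of the feasible region:
  z(0, 0) = 0
  z(15, 0) = 30
  z(8, 7) = 37  ←
  z(0, 11) = 33
The maximum is at x1 = 8, x2 = 7.

x1 = 8, x2 = 7, z = 37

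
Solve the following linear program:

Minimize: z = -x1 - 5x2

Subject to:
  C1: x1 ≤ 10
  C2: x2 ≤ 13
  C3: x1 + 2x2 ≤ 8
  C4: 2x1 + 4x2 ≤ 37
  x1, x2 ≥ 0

Evaluate the objective at each vertex of the feasible region:
  z(0, 0) = 0
  z(8, 0) = -8
  z(0, 4) = -20  ←
The minimum is at x1 = 0, x2 = 4.

x1 = 0, x2 = 4, z = -20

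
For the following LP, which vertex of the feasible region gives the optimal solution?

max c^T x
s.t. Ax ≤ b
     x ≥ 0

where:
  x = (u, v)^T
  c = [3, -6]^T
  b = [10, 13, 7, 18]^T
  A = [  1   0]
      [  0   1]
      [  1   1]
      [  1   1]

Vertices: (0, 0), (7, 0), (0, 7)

Evaluate the objective at each vertex of the feasible region:
  z(0, 0) = 0
  z(7, 0) = 21  ←
  z(0, 7) = -42
The maximum is at u = 7, v = 0.

(7, 0)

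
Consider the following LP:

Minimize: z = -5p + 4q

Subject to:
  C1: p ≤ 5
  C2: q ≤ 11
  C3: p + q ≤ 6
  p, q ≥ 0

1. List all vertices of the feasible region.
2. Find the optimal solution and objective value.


1. (0, 0), (5, 0), (5, 1), (0, 6)
2. p = 5, q = 0, z = -25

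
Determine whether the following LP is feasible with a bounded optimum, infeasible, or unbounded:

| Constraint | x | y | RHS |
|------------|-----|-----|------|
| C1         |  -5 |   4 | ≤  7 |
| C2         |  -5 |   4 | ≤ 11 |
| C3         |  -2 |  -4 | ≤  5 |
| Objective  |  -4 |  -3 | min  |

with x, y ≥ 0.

Unbounded (objective can decrease without bound)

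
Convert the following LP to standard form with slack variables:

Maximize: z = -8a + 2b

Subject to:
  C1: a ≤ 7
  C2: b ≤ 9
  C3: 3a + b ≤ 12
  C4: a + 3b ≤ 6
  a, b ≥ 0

max z = -8a + 2b

s.t.
  a + s1 = 7
  b + s2 = 9
  3a + b + s3 = 12
  a + 3b + s4 = 6
  a, b, s1, s2, s3, s4 ≥ 0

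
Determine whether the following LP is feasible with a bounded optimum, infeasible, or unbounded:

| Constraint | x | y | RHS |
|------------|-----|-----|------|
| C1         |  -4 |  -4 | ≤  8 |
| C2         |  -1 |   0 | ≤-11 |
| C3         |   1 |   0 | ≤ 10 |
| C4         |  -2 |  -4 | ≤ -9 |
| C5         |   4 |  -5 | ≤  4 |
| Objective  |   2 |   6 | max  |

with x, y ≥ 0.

Infeasible (no feasible solution exists)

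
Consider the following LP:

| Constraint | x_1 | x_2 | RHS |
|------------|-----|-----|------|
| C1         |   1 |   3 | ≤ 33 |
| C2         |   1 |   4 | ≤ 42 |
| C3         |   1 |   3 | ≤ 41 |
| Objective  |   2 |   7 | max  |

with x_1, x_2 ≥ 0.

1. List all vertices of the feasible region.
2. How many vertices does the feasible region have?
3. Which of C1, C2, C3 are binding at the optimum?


1. (0, 0), (33, 0), (6, 9), (0, 10.5)
2. 4
3. C1, C2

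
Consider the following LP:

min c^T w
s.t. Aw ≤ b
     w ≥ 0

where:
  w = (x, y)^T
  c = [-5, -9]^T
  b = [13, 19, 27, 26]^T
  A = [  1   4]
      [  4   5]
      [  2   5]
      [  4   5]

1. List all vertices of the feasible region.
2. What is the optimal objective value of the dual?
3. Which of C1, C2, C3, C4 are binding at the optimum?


1. (0, 0), (4.75, 0), (1, 3), (0, 3.25)
2. -32
3. C1, C2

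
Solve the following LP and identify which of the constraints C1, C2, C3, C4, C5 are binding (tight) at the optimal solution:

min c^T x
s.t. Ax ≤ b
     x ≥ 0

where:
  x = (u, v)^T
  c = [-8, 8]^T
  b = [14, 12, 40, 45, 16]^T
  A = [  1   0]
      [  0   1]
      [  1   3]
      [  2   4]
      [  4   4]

At u = 4, v = 0, compute slack b - a·x for each constraint:
  C1: 14 − 4 = 10  (slack)
  C2: 12 − 0 = 12  (slack)
  C3: 40 − 4 = 36  (slack)
  C4: 45 − 8 = 37  (slack)
  C5: 16 − 16 = 0  (binding)

Optimal: u = 4, v = 0
Binding: C5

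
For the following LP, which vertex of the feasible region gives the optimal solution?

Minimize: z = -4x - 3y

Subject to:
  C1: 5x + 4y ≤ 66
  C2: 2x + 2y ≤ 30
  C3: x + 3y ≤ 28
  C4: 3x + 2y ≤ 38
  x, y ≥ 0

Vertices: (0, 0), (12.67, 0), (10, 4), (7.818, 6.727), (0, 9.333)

Evaluate the objective at each vertex of the feasible region:
  z(0, 0) = 0
  z(12.67, 0) = -50.67
  z(10, 4) = -52  ←
  z(7.818, 6.727) = -51.45
  z(0, 9.333) = -28
The minimum is at x = 10, y = 4.

(10, 4)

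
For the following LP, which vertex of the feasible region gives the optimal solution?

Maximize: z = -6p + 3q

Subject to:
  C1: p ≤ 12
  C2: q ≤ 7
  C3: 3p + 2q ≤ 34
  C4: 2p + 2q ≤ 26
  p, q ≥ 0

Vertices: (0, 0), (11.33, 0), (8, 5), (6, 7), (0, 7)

Evaluate the objective at each vertex of the feasible region:
  z(0, 0) = 0
  z(11.33, 0) = -68
  z(8, 5) = -33
  z(6, 7) = -15
  z(0, 7) = 21  ←
The maximum is at p = 0, q = 7.

(0, 7)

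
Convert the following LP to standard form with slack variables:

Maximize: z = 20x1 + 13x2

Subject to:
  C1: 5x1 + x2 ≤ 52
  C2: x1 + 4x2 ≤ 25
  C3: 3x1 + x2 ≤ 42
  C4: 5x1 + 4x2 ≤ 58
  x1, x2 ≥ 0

max z = 20x1 + 13x2

s.t.
  5x1 + x2 + s1 = 52
  x1 + 4x2 + s2 = 25
  3x1 + x2 + s3 = 42
  5x1 + 4x2 + s4 = 58
  x1, x2, s1, s2, s3, s4 ≥ 0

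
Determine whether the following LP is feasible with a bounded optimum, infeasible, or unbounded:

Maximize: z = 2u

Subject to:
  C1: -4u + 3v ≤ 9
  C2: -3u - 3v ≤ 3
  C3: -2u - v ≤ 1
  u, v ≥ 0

Unbounded (objective can increase without bound)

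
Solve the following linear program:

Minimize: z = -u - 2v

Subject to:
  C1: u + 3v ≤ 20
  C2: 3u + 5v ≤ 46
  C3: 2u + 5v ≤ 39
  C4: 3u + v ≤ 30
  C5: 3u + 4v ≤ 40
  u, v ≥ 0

Evaluate the objective at each vertex of the feasible region:
  z(0, 0) = 0
  z(10, 0) = -10
  z(8.889, 3.333) = -15.56
  z(8, 4) = -16  ←
  z(0, 6.667) = -13.33
The minimum is at u = 8, v = 4.

u = 8, v = 4, z = -16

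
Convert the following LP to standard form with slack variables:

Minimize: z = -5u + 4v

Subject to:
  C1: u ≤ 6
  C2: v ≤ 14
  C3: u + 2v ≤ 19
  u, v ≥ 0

min z = -5u + 4v

s.t.
  u + s1 = 6
  v + s2 = 14
  u + 2v + s3 = 19
  u, v, s1, s2, s3 ≥ 0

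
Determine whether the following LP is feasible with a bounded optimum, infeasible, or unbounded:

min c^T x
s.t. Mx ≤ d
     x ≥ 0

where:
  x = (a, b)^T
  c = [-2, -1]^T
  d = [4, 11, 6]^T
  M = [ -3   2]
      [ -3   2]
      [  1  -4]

Unbounded (objective can decrease without bound)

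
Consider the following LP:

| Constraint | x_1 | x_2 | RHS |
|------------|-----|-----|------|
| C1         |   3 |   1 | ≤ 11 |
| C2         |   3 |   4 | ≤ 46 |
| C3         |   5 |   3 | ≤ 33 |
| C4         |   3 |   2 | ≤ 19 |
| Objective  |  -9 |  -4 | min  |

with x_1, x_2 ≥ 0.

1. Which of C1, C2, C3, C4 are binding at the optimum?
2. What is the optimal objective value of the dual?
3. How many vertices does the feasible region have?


1. C1, C4
2. -41
3. 4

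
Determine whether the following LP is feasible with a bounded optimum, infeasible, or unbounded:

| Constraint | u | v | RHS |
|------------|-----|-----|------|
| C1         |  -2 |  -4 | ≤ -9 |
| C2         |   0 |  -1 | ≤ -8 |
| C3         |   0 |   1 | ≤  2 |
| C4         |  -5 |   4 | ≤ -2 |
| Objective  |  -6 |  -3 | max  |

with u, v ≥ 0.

Infeasible (no feasible solution exists)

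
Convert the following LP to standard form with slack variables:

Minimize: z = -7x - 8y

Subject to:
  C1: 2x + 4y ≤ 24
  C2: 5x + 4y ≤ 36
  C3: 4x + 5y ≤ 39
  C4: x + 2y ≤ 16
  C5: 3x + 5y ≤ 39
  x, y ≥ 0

min z = -7x - 8y

s.t.
  2x + 4y + s1 = 24
  5x + 4y + s2 = 36
  4x + 5y + s3 = 39
  x + 2y + s4 = 16
  3x + 5y + s5 = 39
  x, y, s1, s2, s3, s4, s5 ≥ 0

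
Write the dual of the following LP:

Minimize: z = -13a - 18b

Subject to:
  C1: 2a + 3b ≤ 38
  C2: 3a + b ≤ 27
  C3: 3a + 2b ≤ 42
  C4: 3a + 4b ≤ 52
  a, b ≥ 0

Primal min cᵀx s.t. Ax ≤ b, x ≥ 0  →  Dual max −bᵀy s.t. Aᵀy ≥ −c, y ≥ 0.

Maximize: z = -38y1 - 27y2 - 42y3 - 52y4

Subject to:
  2y1 + 3y2 + 3y3 + 3y4 ≥ 13
  3y1 + y2 + 2y3 + 4y4 ≥ 18
  y1, y2, y3, y4 ≥ 0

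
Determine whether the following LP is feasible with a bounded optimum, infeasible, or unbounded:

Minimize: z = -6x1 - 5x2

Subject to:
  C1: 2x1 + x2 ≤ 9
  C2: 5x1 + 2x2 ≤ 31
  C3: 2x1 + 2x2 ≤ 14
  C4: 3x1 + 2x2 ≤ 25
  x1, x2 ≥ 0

Feasible with a bounded optimal solution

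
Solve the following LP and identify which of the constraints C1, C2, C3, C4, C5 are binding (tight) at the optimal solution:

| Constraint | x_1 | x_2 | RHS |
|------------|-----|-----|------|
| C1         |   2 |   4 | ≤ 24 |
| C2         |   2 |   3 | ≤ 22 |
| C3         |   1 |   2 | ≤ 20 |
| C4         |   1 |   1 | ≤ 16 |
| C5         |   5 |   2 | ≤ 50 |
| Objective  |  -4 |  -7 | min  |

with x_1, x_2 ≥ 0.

At x_1 = 8, x_2 = 2, compute slack b - a·x for each constraint:
  C1: 24 − 24 = 0  (binding)
  C2: 22 − 22 = 0  (binding)
  C3: 20 − 12 = 8  (slack)
  C4: 16 − 10 = 6  (slack)
  C5: 50 − 44 = 6  (slack)

Optimal: x_1 = 8, x_2 = 2
Binding: C1, C2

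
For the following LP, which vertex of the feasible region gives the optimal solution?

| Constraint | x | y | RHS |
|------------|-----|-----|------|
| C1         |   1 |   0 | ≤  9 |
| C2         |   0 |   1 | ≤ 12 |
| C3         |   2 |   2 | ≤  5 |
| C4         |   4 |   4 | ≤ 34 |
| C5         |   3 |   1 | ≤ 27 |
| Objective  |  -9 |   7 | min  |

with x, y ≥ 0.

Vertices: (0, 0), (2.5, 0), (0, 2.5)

Evaluate the objective at each vertex of the feasible region:
  z(0, 0) = 0
  z(2.5, 0) = -22.5  ←
  z(0, 2.5) = 17.5
The minimum is at x = 2.5, y = 0.

(2.5, 0)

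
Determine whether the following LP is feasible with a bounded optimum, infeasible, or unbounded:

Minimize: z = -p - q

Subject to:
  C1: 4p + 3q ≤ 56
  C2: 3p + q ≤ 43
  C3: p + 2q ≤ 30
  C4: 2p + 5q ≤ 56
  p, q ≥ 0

Feasible with a bounded optimal solution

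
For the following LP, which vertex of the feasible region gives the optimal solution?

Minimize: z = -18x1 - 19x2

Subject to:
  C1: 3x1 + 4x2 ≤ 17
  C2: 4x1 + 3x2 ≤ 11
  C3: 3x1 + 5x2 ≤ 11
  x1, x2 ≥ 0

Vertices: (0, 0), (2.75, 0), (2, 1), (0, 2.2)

Evaluate the objective at each vertex of the feasible region:
  z(0, 0) = 0
  z(2.75, 0) = -49.5
  z(2, 1) = -55  ←
  z(0, 2.2) = -41.8
The minimum is at x1 = 2, x2 = 1.

(2, 1)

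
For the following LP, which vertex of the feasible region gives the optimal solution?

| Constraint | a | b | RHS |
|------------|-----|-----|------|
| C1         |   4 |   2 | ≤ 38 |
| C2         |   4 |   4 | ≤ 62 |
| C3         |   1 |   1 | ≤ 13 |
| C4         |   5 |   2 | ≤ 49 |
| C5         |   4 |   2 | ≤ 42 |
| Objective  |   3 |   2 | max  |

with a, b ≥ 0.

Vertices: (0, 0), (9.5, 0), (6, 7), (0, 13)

Evaluate the objective at each vertex of the feasible region:
  z(0, 0) = 0
  z(9.5, 0) = 28.5
  z(6, 7) = 32  ←
  z(0, 13) = 26
The maximum is at a = 6, b = 7.

(6, 7)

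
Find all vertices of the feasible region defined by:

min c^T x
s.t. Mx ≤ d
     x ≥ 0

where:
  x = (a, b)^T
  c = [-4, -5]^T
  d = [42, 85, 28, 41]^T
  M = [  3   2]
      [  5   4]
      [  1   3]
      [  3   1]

(0, 0), (13.67, 0), (13.33, 1), (10, 6), (0, 9.333)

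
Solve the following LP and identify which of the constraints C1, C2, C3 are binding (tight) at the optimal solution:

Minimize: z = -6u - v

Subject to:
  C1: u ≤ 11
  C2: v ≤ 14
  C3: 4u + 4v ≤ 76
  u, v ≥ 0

At u = 11, v = 8, compute slack b - a·x for each constraint:
  C1: 11 − 11 = 0  (binding)
  C2: 14 − 8 = 6  (slack)
  C3: 76 − 76 = 0  (binding)

Optimal: u = 11, v = 8
Binding: C1, C3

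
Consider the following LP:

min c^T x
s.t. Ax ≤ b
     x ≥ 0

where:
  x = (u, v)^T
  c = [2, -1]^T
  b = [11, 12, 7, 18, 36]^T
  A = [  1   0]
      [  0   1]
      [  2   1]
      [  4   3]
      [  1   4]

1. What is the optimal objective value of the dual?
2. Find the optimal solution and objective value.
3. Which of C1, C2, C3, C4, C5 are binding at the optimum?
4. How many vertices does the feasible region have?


1. -6
2. u = 0, v = 6, z = -6
3. C4
4. 4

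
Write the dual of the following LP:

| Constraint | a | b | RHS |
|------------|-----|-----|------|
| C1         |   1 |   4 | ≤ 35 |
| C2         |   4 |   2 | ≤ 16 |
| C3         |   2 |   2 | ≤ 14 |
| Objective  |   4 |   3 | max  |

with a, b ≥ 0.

Primal max cᵀx s.t. Ax ≤ b, x ≥ 0  →  Dual min bᵀy s.t. Aᵀy ≥ c, y ≥ 0.

Minimize: z = 35y1 + 16y2 + 14y3

Subject to:
  y1 + 4y2 + 2y3 ≥ 4
  4y1 + 2y2 + 2y3 ≥ 3
  y1, y2, y3 ≥ 0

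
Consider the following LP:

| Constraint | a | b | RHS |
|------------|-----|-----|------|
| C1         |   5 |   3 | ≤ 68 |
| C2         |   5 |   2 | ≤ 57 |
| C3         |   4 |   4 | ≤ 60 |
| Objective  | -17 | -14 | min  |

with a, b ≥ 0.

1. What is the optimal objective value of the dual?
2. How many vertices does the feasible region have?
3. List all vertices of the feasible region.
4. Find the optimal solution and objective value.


1. -237
2. 4
3. (0, 0), (11.4, 0), (9, 6), (0, 15)
4. a = 9, b = 6, z = -237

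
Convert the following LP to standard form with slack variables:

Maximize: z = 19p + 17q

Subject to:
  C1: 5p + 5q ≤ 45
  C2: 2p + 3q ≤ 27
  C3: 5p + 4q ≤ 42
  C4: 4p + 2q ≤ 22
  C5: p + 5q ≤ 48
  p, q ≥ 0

max z = 19p + 17q

s.t.
  5p + 5q + s1 = 45
  2p + 3q + s2 = 27
  5p + 4q + s3 = 42
  4p + 2q + s4 = 22
  p + 5q + s5 = 48
  p, q, s1, s2, s3, s4, s5 ≥ 0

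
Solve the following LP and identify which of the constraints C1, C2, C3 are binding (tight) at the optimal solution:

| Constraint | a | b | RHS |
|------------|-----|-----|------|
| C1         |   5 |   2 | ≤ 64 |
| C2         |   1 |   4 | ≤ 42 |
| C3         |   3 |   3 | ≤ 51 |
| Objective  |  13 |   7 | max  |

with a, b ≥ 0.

At a = 10, b = 7, compute slack b - a·x for each constraint:
  C1: 64 − 64 = 0  (binding)
  C2: 42 − 38 = 4  (slack)
  C3: 51 − 51 = 0  (binding)

Optimal: a = 10, b = 7
Binding: C1, C3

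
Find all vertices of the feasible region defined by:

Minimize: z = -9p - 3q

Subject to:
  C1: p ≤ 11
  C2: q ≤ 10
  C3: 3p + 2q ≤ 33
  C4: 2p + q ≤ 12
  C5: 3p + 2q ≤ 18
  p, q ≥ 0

(0, 0), (6, 0), (0, 9)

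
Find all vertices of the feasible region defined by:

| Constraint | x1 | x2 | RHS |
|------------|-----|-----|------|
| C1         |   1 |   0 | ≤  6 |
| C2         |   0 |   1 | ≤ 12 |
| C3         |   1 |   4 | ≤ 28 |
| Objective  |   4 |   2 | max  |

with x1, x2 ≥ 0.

(0, 0), (6, 0), (6, 5.5), (0, 7)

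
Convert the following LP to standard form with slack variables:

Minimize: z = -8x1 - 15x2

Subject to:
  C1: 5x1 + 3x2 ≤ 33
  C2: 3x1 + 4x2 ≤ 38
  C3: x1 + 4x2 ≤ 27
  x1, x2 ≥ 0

min z = -8x1 - 15x2

s.t.
  5x1 + 3x2 + s1 = 33
  3x1 + 4x2 + s2 = 38
  x1 + 4x2 + s3 = 27
  x1, x2, s1, s2, s3 ≥ 0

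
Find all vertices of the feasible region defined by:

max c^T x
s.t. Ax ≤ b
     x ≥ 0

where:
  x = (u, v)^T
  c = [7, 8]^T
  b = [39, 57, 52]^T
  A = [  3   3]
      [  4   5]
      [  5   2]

(0, 0), (10.4, 0), (8.667, 4.333), (8, 5), (0, 11.4)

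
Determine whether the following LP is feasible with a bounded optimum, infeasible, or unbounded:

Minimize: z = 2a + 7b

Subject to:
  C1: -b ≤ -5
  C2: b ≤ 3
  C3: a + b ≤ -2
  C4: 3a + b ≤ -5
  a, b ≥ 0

Infeasible (no feasible solution exists)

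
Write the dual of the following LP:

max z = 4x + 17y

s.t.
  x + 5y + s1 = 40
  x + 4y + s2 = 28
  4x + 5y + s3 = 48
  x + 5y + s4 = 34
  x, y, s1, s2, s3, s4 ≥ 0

Primal max cᵀx s.t. Ax ≤ b, x ≥ 0  →  Dual min bᵀy s.t. Aᵀy ≥ c, y ≥ 0.

Minimize: z = 40y1 + 28y2 + 48y3 + 34y4

Subject to:
  y1 + y2 + 4y3 + y4 ≥ 4
  5y1 + 4y2 + 5y3 + 5y4 ≥ 17
  y1, y2, y3, y4 ≥ 0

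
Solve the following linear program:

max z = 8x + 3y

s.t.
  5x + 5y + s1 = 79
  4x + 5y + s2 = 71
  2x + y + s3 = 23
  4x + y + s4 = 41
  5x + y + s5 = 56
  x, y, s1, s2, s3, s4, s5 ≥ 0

Evaluate the objective at each vertex of the feasible region:
  z(0, 0) = 0
  z(10.25, 0) = 82
  z(9, 5) = 87  ←
  z(7.333, 8.333) = 83.67
  z(0, 14.2) = 42.6
The maximum is at x = 9, y = 5.

x = 9, y = 5, z = 87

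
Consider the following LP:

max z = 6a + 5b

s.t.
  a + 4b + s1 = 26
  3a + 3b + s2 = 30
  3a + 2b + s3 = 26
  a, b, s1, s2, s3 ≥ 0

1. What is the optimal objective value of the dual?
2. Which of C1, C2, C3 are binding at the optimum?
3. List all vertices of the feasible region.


1. 56
2. C2, C3
3. (0, 0), (8.667, 0), (6, 4), (4.667, 5.333), (0, 6.5)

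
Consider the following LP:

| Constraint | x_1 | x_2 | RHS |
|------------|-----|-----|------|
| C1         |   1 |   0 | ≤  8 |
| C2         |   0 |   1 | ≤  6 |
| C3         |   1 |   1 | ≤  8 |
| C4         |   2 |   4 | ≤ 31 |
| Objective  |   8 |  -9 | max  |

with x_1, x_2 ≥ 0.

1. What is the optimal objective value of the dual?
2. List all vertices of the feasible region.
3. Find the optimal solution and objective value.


1. 64
2. (0, 0), (8, 0), (2, 6), (0, 6)
3. x_1 = 8, x_2 = 0, z = 64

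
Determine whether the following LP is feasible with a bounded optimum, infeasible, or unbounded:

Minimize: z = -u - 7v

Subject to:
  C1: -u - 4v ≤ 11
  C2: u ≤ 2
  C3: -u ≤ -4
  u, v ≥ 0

Infeasible (no feasible solution exists)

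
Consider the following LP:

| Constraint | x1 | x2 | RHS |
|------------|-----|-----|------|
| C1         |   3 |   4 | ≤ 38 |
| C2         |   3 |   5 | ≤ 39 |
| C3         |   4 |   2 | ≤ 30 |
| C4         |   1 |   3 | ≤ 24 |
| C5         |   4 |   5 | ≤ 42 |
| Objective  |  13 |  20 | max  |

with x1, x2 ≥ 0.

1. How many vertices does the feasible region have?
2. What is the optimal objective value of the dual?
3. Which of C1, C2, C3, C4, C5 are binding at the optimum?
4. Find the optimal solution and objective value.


1. 5
2. 159
3. C2, C5
4. x1 = 3, x2 = 6, z = 159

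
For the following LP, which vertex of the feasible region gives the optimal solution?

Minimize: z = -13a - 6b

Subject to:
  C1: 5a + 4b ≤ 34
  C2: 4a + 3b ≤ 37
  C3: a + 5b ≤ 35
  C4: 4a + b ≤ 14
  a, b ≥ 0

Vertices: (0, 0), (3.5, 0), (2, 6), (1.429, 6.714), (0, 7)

Evaluate the objective at each vertex of the feasible region:
  z(0, 0) = 0
  z(3.5, 0) = -45.5
  z(2, 6) = -62  ←
  z(1.429, 6.714) = -58.86
  z(0, 7) = -42
The minimum is at a = 2, b = 6.

(2, 6)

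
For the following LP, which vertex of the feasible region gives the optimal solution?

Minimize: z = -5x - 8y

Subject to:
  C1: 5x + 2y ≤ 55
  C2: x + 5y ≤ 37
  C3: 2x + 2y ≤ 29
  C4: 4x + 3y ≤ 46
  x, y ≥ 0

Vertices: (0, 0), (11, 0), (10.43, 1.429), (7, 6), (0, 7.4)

Evaluate the objective at each vertex of the feasible region:
  z(0, 0) = 0
  z(11, 0) = -55
  z(10.43, 1.429) = -63.57
  z(7, 6) = -83  ←
  z(0, 7.4) = -59.2
The minimum is at x = 7, y = 6.

(7, 6)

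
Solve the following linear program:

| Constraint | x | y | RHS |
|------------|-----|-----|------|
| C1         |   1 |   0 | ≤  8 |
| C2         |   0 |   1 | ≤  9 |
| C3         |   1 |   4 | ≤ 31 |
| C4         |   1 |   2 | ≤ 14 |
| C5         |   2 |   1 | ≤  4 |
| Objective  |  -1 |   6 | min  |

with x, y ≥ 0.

Evaluate the objective at each vertex of the feasible region:
  z(0, 0) = 0
  z(2, 0) = -2  ←
  z(0, 4) = 24
The minimum is at x = 2, y = 0.

x = 2, y = 0, z = -2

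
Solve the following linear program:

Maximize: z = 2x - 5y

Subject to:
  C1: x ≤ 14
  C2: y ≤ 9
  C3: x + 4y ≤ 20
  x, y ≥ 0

Evaluate the objective at each vertex of the feasible region:
  z(0, 0) = 0
  z(14, 0) = 28  ←
  z(14, 1.5) = 20.5
  z(0, 5) = -25
The maximum is at x = 14, y = 0.

x = 14, y = 0, z = 28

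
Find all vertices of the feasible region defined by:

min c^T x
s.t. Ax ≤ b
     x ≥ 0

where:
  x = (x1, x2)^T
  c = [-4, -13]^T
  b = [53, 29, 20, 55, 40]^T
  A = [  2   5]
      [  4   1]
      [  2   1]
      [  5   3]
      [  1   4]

(0, 0), (7.25, 0), (5.111, 8.556), (4, 9), (0, 10)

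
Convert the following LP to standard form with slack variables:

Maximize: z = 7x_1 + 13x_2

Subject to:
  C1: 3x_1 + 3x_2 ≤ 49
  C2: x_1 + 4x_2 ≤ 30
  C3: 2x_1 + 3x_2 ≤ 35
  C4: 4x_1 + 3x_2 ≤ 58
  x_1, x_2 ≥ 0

max z = 7x_1 + 13x_2

s.t.
  3x_1 + 3x_2 + s1 = 49
  x_1 + 4x_2 + s2 = 30
  2x_1 + 3x_2 + s3 = 35
  4x_1 + 3x_2 + s4 = 58
  x_1, x_2, s1, s2, s3, s4 ≥ 0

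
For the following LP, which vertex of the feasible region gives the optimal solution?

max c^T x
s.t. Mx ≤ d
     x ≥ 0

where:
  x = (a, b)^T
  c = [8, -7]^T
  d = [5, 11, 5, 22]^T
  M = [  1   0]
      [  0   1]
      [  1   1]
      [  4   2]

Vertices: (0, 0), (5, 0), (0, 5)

Evaluate the objective at each vertex of the feasible region:
  z(0, 0) = 0
  z(5, 0) = 40  ←
  z(0, 5) = -35
The maximum is at a = 5, b = 0.

(5, 0)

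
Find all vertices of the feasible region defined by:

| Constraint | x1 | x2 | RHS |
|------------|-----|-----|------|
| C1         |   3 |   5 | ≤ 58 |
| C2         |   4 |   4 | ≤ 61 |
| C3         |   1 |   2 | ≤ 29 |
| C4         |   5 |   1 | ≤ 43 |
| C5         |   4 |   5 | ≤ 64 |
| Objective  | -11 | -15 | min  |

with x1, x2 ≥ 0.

(0, 0), (8.6, 0), (7.19, 7.048), (6, 8), (0, 11.6)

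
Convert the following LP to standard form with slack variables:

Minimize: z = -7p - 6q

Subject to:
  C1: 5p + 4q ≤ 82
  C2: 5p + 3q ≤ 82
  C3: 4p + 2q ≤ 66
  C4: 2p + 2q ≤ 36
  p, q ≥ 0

min z = -7p - 6q

s.t.
  5p + 4q + s1 = 82
  5p + 3q + s2 = 82
  4p + 2q + s3 = 66
  2p + 2q + s4 = 36
  p, q, s1, s2, s3, s4 ≥ 0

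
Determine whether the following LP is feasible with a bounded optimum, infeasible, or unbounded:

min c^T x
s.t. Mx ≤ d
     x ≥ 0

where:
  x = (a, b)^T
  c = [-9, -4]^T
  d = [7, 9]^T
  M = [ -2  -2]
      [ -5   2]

Unbounded (objective can decrease without bound)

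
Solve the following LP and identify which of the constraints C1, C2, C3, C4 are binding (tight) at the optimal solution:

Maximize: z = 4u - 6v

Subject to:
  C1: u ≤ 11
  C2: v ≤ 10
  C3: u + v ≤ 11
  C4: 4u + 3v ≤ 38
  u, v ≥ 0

At u = 9.5, v = 0, compute slack b - a·x for each constraint:
  C1: 11 − 9.5 = 1.5  (slack)
  C2: 10 − 0 = 10  (slack)
  C3: 11 − 9.5 = 1.5  (slack)
  C4: 38 − 38 = 0  (binding)

Optimal: u = 9.5, v = 0
Binding: C4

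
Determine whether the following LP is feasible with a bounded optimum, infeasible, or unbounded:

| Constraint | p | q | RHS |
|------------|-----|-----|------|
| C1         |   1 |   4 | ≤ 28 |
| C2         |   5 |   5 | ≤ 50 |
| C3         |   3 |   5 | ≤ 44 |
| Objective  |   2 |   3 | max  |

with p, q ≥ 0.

Feasible with a bounded optimal solution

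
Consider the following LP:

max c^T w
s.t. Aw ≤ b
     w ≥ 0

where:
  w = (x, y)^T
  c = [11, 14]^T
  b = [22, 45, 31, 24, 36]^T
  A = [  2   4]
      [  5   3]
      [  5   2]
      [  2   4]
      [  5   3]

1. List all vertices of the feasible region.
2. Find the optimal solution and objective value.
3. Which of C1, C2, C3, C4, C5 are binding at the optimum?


1. (0, 0), (6.2, 0), (5, 3), (0, 5.5)
2. x = 5, y = 3, z = 97
3. C1, C3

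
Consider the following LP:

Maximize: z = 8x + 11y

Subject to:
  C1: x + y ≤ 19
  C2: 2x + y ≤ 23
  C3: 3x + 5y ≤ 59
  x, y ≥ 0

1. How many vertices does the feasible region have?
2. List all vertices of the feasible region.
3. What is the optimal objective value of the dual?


1. 4
2. (0, 0), (11.5, 0), (8, 7), (0, 11.8)
3. 141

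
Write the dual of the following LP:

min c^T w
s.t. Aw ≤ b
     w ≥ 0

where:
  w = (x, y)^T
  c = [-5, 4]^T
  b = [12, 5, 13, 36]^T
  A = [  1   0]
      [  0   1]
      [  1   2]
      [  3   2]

Primal min cᵀx s.t. Ax ≤ b, x ≥ 0  →  Dual max −bᵀy s.t. Aᵀy ≥ −c, y ≥ 0.

Maximize: z = -12y1 - 5y2 - 13y3 - 36y4

Subject to:
  y1 + y3 + 3y4 ≥ 5
  y2 + 2y3 + 2y4 ≥ -4
  y1, y2, y3, y4 ≥ 0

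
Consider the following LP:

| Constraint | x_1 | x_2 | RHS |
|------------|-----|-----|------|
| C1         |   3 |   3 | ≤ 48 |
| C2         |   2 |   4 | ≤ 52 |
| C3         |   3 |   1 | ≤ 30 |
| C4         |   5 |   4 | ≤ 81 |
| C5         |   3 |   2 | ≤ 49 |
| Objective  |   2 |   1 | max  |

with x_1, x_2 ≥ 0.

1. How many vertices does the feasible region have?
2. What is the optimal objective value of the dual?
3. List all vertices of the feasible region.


1. 5
2. 23
3. (0, 0), (10, 0), (7, 9), (6, 10), (0, 13)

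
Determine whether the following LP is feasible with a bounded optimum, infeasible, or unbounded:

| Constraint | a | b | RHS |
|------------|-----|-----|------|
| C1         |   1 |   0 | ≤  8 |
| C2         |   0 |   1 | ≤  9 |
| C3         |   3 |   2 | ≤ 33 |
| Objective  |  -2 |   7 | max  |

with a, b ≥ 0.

Feasible with a bounded optimal solution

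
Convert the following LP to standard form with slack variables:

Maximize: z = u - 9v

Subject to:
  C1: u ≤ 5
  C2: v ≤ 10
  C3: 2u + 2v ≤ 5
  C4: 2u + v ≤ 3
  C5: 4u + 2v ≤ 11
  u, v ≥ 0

max z = u - 9v

s.t.
  u + s1 = 5
  v + s2 = 10
  2u + 2v + s3 = 5
  2u + v + s4 = 3
  4u + 2v + s5 = 11
  u, v, s1, s2, s3, s4, s5 ≥ 0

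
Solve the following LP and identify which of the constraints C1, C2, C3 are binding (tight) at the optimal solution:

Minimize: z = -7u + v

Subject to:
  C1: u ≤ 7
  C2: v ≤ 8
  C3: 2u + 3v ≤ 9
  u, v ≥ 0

At u = 4.5, v = 0, compute slack b - a·x for each constraint:
  C1: 7 − 4.5 = 2.5  (slack)
  C2: 8 − 0 = 8  (slack)
  C3: 9 − 9 = 0  (binding)

Optimal: u = 4.5, v = 0
Binding: C3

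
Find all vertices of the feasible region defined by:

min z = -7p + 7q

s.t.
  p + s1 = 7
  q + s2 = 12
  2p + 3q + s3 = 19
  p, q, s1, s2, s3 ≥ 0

(0, 0), (7, 0), (7, 1.667), (0, 6.333)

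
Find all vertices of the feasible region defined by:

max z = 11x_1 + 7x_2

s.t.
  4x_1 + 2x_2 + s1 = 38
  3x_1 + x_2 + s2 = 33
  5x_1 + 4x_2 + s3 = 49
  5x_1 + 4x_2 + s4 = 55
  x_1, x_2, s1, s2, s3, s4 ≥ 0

(0, 0), (9.5, 0), (9, 1), (0, 12.25)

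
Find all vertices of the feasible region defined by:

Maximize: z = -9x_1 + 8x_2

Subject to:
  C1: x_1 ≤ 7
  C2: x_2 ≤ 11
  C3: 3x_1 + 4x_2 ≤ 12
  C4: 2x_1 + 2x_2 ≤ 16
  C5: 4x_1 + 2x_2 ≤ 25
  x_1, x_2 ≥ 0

(0, 0), (4, 0), (0, 3)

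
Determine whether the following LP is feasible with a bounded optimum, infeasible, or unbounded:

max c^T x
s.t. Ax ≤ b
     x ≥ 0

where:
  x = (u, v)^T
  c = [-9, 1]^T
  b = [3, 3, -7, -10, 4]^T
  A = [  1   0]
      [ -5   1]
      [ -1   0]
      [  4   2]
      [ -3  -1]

Infeasible (no feasible solution exists)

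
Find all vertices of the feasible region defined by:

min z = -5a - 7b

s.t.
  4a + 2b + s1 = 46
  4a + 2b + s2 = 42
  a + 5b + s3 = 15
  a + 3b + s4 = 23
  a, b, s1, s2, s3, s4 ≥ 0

(0, 0), (10.5, 0), (10, 1), (0, 3)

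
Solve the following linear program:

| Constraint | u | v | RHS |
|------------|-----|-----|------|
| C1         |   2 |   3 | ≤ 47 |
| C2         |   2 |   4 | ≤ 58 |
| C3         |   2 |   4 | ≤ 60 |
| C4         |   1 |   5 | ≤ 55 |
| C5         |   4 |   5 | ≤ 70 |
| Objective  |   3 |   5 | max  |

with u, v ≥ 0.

Evaluate the objective at each vertex of the feasible region:
  z(0, 0) = 0
  z(17.5, 0) = 52.5
  z(5, 10) = 65  ←
  z(0, 11) = 55
The maximum is at u = 5, v = 10.

u = 5, v = 10, z = 65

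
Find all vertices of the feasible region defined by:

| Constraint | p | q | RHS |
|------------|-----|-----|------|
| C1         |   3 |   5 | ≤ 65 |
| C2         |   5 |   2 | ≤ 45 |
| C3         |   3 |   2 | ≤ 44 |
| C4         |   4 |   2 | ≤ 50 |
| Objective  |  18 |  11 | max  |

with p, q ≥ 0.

(0, 0), (9, 0), (5, 10), (0, 13)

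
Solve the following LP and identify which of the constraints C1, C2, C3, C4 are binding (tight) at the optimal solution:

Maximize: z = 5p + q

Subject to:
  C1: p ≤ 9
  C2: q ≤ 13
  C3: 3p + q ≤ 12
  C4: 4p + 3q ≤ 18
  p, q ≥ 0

At p = 4, q = 0, compute slack b - a·x for each constraint:
  C1: 9 − 4 = 5  (slack)
  C2: 13 − 0 = 13  (slack)
  C3: 12 − 12 = 0  (binding)
  C4: 18 − 16 = 2  (slack)

Optimal: p = 4, q = 0
Binding: C3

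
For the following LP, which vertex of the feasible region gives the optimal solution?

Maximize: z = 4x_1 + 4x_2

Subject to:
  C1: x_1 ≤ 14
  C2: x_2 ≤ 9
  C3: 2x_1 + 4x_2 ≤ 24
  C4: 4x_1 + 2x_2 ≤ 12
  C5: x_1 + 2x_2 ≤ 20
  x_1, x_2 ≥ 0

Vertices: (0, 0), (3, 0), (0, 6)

Evaluate the objective at each vertex of the feasible region:
  z(0, 0) = 0
  z(3, 0) = 12
  z(0, 6) = 24  ←
The maximum is at x_1 = 0, x_2 = 6.

(0, 6)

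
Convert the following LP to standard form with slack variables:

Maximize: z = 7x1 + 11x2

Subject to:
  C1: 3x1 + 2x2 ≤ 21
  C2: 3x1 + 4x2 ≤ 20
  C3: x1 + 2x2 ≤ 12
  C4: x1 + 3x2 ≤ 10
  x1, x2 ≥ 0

max z = 7x1 + 11x2

s.t.
  3x1 + 2x2 + s1 = 21
  3x1 + 4x2 + s2 = 20
  x1 + 2x2 + s3 = 12
  x1 + 3x2 + s4 = 10
  x1, x2, s1, s2, s3, s4 ≥ 0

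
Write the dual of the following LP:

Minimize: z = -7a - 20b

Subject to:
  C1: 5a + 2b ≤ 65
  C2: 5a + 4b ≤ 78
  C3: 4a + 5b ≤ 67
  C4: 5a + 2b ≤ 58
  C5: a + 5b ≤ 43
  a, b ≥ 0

Primal min cᵀx s.t. Ax ≤ b, x ≥ 0  →  Dual max −bᵀy s.t. Aᵀy ≥ −c, y ≥ 0.

Maximize: z = -65y1 - 78y2 - 67y3 - 58y4 - 43y5

Subject to:
  5y1 + 5y2 + 4y3 + 5y4 + y5 ≥ 7
  2y1 + 4y2 + 5y3 + 2y4 + 5y5 ≥ 20
  y1, y2, y3, y4, y5 ≥ 0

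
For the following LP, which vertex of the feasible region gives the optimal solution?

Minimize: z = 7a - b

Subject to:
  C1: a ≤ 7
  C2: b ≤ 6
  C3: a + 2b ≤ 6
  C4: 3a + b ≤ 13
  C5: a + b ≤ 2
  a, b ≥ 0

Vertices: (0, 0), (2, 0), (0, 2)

Evaluate the objective at each vertex of the feasible region:
  z(0, 0) = 0
  z(2, 0) = 14
  z(0, 2) = -2  ←
The minimum is at a = 0, b = 2.

(0, 2)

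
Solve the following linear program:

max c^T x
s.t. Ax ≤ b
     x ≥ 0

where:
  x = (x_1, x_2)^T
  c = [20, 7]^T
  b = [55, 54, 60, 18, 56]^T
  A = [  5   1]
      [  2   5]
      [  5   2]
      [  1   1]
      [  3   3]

Evaluate the objective at each vertex of the feasible region:
  z(0, 0) = 0
  z(11, 0) = 220
  z(10, 5) = 235  ←
  z(9.143, 7.143) = 232.9
  z(0, 10.8) = 75.6
The maximum is at x_1 = 10, x_2 = 5.

x_1 = 10, x_2 = 5, z = 235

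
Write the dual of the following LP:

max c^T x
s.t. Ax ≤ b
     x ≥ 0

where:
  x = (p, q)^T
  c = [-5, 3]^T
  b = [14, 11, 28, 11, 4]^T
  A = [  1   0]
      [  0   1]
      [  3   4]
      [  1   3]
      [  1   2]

Primal max cᵀx s.t. Ax ≤ b, x ≥ 0  →  Dual min bᵀy s.t. Aᵀy ≥ c, y ≥ 0.

Minimize: z = 14y1 + 11y2 + 28y3 + 11y4 + 4y5

Subject to:
  y1 + 3y3 + y4 + y5 ≥ -5
  y2 + 4y3 + 3y4 + 2y5 ≥ 3
  y1, y2, y3, y4, y5 ≥ 0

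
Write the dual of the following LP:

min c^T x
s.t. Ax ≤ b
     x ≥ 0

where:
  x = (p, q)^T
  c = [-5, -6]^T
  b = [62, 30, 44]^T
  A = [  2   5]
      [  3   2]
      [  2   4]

Primal min cᵀx s.t. Ax ≤ b, x ≥ 0  →  Dual max −bᵀy s.t. Aᵀy ≥ −c, y ≥ 0.

Maximize: z = -62y1 - 30y2 - 44y3

Subject to:
  2y1 + 3y2 + 2y3 ≥ 5
  5y1 + 2y2 + 4y3 ≥ 6
  y1, y2, y3 ≥ 0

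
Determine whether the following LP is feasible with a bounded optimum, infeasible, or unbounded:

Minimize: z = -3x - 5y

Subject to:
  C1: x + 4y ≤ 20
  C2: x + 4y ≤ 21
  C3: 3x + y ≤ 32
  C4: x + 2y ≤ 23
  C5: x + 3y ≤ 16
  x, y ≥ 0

Feasible with a bounded optimal solution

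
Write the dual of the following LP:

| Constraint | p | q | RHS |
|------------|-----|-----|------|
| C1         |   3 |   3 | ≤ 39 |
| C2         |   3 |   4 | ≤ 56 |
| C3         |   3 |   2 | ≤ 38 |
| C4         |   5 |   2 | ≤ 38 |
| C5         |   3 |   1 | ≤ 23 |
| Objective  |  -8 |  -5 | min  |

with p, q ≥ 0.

Primal min cᵀx s.t. Ax ≤ b, x ≥ 0  →  Dual max −bᵀy s.t. Aᵀy ≥ −c, y ≥ 0.

Maximize: z = -39y1 - 56y2 - 38y3 - 38y4 - 23y5

Subject to:
  3y1 + 3y2 + 3y3 + 5y4 + 3y5 ≥ 8
  3y1 + 4y2 + 2y3 + 2y4 + y5 ≥ 5
  y1, y2, y3, y4, y5 ≥ 0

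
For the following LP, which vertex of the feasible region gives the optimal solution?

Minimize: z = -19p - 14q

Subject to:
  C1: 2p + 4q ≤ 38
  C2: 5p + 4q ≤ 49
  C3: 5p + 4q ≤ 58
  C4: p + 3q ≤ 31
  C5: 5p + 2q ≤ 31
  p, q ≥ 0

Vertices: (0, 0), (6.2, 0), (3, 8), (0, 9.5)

Evaluate the objective at each vertex of the feasible region:
  z(0, 0) = 0
  z(6.2, 0) = -117.8
  z(3, 8) = -169  ←
  z(0, 9.5) = -133
The minimum is at p = 3, q = 8.

(3, 8)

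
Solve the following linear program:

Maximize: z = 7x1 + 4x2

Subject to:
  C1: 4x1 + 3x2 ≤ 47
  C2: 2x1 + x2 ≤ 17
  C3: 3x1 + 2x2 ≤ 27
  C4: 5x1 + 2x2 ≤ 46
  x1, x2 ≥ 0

Evaluate the objective at each vertex of the feasible region:
  z(0, 0) = 0
  z(8.5, 0) = 59.5
  z(7, 3) = 61  ←
  z(0, 13.5) = 54
The maximum is at x1 = 7, x2 = 3.

x1 = 7, x2 = 3, z = 61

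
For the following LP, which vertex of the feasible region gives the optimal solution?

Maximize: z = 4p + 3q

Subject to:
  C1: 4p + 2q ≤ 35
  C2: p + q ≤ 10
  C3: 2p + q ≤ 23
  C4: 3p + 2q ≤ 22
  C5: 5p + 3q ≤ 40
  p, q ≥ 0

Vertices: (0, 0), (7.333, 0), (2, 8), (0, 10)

Evaluate the objective at each vertex of the feasible region:
  z(0, 0) = 0
  z(7.333, 0) = 29.33
  z(2, 8) = 32  ←
  z(0, 10) = 30
The maximum is at p = 2, q = 8.

(2, 8)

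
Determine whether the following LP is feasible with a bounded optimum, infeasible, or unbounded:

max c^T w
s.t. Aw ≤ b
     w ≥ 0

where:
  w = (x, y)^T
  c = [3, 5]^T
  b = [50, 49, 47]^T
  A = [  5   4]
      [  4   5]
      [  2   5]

Feasible with a bounded optimal solution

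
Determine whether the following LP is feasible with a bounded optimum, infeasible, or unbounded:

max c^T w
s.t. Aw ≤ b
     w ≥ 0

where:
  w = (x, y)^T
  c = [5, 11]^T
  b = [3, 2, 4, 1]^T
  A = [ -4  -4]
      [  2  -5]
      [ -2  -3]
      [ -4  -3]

Unbounded (objective can increase without bound)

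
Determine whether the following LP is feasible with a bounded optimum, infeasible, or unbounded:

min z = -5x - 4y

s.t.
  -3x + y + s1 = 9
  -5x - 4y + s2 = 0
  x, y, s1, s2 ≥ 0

Unbounded (objective can decrease without bound)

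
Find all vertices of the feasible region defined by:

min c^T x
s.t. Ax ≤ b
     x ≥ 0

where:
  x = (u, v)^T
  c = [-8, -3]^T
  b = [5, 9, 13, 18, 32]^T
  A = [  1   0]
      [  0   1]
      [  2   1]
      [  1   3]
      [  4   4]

(0, 0), (5, 0), (5, 3), (3, 5), (0, 6)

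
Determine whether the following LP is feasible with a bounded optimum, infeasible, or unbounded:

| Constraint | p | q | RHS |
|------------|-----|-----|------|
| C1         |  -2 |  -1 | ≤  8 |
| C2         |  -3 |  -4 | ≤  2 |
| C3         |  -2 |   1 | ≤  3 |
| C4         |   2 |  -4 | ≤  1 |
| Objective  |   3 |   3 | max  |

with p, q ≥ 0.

Unbounded (objective can increase without bound)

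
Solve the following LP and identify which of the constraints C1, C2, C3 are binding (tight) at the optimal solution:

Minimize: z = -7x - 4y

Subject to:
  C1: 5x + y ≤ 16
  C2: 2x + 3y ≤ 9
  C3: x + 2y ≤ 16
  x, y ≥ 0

At x = 3, y = 1, compute slack b - a·x for each constraint:
  C1: 16 − 16 = 0  (binding)
  C2: 9 − 9 = 0  (binding)
  C3: 16 − 5 = 11  (slack)

Optimal: x = 3, y = 1
Binding: C1, C2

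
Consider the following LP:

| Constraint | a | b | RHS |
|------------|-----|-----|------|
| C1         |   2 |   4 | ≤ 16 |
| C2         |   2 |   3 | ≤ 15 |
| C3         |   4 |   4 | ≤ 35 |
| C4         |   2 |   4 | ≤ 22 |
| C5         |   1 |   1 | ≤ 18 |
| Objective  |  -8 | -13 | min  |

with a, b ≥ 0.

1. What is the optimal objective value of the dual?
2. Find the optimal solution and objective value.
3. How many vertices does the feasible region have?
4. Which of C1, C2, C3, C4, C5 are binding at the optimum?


1. -61
2. a = 6, b = 1, z = -61
3. 4
4. C1, C2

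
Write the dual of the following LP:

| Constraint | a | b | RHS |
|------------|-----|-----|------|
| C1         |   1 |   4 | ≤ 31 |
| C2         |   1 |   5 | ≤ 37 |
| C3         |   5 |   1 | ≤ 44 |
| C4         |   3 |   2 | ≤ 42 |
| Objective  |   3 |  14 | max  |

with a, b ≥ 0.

Primal max cᵀx s.t. Ax ≤ b, x ≥ 0  →  Dual min bᵀy s.t. Aᵀy ≥ c, y ≥ 0.

Minimize: z = 31y1 + 37y2 + 44y3 + 42y4

Subject to:
  y1 + y2 + 5y3 + 3y4 ≥ 3
  4y1 + 5y2 + y3 + 2y4 ≥ 14
  y1, y2, y3, y4 ≥ 0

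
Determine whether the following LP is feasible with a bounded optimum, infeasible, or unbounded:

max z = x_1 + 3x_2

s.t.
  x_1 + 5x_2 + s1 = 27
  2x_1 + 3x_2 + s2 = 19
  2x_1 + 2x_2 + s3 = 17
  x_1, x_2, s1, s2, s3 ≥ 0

Feasible with a bounded optimal solution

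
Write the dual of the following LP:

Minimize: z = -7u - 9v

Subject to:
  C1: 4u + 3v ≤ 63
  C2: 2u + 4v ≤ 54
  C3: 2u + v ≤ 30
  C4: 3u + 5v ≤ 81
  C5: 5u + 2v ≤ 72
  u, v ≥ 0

Primal min cᵀx s.t. Ax ≤ b, x ≥ 0  →  Dual max −bᵀy s.t. Aᵀy ≥ −c, y ≥ 0.

Maximize: z = -63y1 - 54y2 - 30y3 - 81y4 - 72y5

Subject to:
  4y1 + 2y2 + 2y3 + 3y4 + 5y5 ≥ 7
  3y1 + 4y2 + y3 + 5y4 + 2y5 ≥ 9
  y1, y2, y3, y4, y5 ≥ 0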